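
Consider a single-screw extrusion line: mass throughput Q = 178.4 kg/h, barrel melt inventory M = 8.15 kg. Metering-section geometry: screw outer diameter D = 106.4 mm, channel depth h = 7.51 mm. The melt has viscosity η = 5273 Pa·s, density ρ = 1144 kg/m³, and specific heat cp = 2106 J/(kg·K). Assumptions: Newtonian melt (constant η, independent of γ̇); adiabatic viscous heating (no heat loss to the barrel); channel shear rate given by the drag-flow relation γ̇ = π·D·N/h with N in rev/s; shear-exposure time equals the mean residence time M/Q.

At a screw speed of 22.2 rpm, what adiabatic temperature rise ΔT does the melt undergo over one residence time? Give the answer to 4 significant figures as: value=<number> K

Q_s = Q / 3600 = 178.4 / 3600 = 0.0495556 kg/s
t_res = M / Q_s = 8.15 ÷ 0.0495556 = 164.462 s
D = 106.4 mm = 0.1064 m;  h = 7.51 mm = 0.00751 m;  N = 22.2 rpm / 60 = 0.37 rev/s
γ̇ = π D N / h = (π)(0.1064)(0.37) / 0.00751 = 16.4685 s⁻¹
ΔT = η·γ̇²·t_res / (ρ·cp) = 5273 · (16.4685)² · 164.462 / (1144 · 2106) = 97.6214 K

value=97.62 K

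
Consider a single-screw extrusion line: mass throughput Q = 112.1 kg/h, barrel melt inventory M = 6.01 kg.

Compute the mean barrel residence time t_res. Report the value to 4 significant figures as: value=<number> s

Throughput in SI: Q_s = 112.1 kg/h ÷ 3600 s/h = 0.0311389 kg/s
t_res = M / Q_s = 6.01 ÷ 0.0311389 = 193.006 s

value=193.0 s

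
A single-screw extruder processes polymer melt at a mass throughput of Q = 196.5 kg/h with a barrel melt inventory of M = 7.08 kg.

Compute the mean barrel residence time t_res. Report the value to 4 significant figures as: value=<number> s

value=129.7 s

Convert throughput: Q = 196.5 kg/h = 196.5/3600 = 0.0545833 kg/s
t_res = M / Q_s = 7.08 / 0.0545833 = 129.71 s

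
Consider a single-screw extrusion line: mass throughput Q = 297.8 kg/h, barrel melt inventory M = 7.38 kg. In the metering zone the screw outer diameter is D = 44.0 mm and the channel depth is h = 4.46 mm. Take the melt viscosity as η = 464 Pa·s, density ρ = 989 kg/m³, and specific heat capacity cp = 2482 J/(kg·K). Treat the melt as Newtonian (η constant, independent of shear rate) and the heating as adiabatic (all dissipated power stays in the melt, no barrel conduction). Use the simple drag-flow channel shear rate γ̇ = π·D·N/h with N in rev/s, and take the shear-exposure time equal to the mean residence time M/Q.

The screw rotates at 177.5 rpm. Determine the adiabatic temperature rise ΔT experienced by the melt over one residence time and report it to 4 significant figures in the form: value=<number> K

Throughput in SI: Q_s = 297.8 kg/h ÷ 3600 s/h = 0.0827222 kg/s
t_res = M / Q_s = 7.38 / 0.0827222 = 89.2142 s
Geometry in metres: D = 44.0 mm → 0.044 m, h = 4.46 mm → 0.00446 m; screw speed N = 177.5 rpm = 2.95833 rev/s
γ̇ = π D N / h = (π)(0.044)(2.95833) / 0.00446 = 91.6885 s⁻¹
ΔT = η·γ̇²·t_res / (ρ·cp) = 464 · (91.6885)² · 89.2142 / (989 · 2482) = 141.77 K

value=141.8 K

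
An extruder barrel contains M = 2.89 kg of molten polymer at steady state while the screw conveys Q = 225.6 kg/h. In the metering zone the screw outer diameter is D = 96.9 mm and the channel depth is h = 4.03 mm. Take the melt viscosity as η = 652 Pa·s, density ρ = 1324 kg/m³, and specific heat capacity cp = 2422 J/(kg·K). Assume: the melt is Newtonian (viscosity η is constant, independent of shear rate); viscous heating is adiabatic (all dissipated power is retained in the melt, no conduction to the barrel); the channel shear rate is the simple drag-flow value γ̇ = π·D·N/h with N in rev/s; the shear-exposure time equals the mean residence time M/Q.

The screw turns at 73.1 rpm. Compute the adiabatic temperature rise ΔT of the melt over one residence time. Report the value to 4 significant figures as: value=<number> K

Convert throughput: Q = 225.6 kg/h = 225.6/3600 = 0.0626667 kg/s
t_res = M / Q_s = 2.89 ÷ 0.0626667 = 46.117 s
D = 96.9 mm = 0.0969 m;  h = 4.03 mm = 0.00403 m;  N = 73.1 rpm / 60 = 1.21833 rev/s
γ̇ = π D N / h = (π)(0.0969)(1.21833) / 0.00403 = 92.0311 s⁻¹
ΔT = η·γ̇²·t_res / (ρ·cp) = 652 · (92.0311)² · 46.117 / (1324 · 2422) = 79.4175 K

value=79.42 K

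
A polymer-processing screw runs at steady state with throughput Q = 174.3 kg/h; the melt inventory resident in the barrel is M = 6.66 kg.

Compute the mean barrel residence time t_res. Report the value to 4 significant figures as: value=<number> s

value=137.6 s

Convert throughput: Q = 174.3 kg/h = 174.3/3600 = 0.0484167 kg/s
t_res = M / Q_s = 6.66 ÷ 0.0484167 = 137.556 s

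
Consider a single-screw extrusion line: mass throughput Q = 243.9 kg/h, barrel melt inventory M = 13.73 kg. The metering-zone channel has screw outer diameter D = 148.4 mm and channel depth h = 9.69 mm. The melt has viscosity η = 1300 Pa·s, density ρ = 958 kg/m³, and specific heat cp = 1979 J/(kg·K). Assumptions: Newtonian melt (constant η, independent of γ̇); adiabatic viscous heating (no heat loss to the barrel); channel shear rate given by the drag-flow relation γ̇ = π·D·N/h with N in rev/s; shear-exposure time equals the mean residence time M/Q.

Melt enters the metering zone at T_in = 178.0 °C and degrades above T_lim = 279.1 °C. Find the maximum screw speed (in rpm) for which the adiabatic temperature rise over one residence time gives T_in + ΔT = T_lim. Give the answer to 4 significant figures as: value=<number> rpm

Convert throughput: Q = 243.9 kg/h = 243.9/3600 = 0.06775 kg/s
Mean residence time: t_res = M/Q_s = 13.73 kg / 0.06775 kg/s = 202.657 s
Convert to metres: D = 0.1484 m, h = 0.00969 m
ΔT_a = T_lim − T_in = 279.1 °C − 178.0 °C = 101.1 K
γ̇_max² = ΔT_a·ρ·cp/(η·t_res) = 101.1·958·1979/(1300·202.657) = 727.542 s⁻²
Take the square root: γ̇_max = √(727.542) = 26.973 s⁻¹
N_max = γ̇_max h / (πD) = 26.973·0.00969/(π·0.1484) = 0.56062 rev/s → ×60 = 33.6372 rpm

value=33.64 rpm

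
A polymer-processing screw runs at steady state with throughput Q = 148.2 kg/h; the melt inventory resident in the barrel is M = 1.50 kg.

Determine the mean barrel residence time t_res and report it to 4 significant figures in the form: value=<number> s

Throughput in SI: Q_s = 148.2 kg/h ÷ 3600 s/h = 0.0411667 kg/s
t_res = M / Q_s = 1.50 / 0.0411667 = 36.4372 s

value=36.44 s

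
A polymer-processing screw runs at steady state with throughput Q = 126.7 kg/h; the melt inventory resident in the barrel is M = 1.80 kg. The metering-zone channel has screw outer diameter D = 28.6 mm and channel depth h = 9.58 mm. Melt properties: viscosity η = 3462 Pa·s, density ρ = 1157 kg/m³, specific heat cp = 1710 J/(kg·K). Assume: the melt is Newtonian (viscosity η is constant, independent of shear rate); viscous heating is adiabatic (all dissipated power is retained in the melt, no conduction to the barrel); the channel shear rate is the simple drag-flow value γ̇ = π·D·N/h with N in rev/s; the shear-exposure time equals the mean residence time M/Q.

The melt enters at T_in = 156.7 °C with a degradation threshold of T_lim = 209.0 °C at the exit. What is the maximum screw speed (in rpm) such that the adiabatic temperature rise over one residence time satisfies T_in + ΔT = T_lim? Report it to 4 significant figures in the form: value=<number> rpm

value=154.7 rpm

Throughput in SI: Q_s = 126.7 kg/h ÷ 3600 s/h = 0.0351944 kg/s
t_res = M / Q_s = 1.80 / 0.0351944 = 51.1444 s
D = 28.6 mm = 0.0286 m;  h = 9.58 mm = 0.00958 m
Allowable rise: ΔT_a = T_lim − T_in = 209.0 − 156.7 = 52.3 K
Invert ΔT = ηγ̇²t_res/(ρcp) for γ̇: γ̇_max² = ΔT_a ρ cp / (η t_res) = 52.3·1157·1710 / (3462·51.1444) = 584.394 s⁻²
γ̇_max = sqrt(584.394) = 24.1742 s⁻¹
N_max = γ̇_max·h / (π·D) = 24.1742 · 0.00958 / (π · 0.0286) = 2.57752 rev/s = 154.651 rpm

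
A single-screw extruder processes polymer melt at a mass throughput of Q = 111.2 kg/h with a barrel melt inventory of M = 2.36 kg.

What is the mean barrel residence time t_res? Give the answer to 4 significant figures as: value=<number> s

Convert throughput: Q = 111.2 kg/h = 111.2/3600 = 0.0308889 kg/s
t_res = M / Q_s = 2.36 / 0.0308889 = 76.4029 s

value=76.40 s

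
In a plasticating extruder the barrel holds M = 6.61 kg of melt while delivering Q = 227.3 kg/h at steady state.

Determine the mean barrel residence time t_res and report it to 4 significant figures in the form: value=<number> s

value=104.7 s

Q_s = Q / 3600 = 227.3 / 3600 = 0.0631389 kg/s
Mean residence time: t_res = M/Q_s = 6.61 kg / 0.0631389 kg/s = 104.69 s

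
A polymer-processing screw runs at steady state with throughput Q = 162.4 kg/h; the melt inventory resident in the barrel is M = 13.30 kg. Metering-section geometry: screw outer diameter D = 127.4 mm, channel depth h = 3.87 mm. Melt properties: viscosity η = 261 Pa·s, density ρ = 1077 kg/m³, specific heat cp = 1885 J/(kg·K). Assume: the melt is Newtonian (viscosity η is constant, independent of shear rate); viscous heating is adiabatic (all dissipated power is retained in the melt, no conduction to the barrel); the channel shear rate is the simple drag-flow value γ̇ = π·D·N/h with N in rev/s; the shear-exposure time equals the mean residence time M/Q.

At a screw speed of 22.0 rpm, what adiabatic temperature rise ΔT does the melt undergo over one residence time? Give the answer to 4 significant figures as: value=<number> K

Q_s = Q / 3600 = 162.4 / 3600 = 0.0451111 kg/s
t_res = M / Q_s = 13.30 ÷ 0.0451111 = 294.828 s
D = 127.4 mm = 0.1274 m;  h = 3.87 mm = 0.00387 m;  N = 22.0 rpm / 60 = 0.366667 rev/s
Shear rate: γ̇ = πDN/h = π·0.1274·0.366667/0.00387 = 37.921 s⁻¹
Adiabatic rise: ΔT = η γ̇² t_res / (ρ cp) = 261·(37.921)²·294.828 / (1077·1885) = 54.5056 K

value=54.51 K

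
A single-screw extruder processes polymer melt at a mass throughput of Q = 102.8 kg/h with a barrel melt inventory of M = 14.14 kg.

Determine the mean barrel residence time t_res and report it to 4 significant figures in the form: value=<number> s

value=495.2 s

Convert throughput: Q = 102.8 kg/h = 102.8/3600 = 0.0285556 kg/s
t_res = M / Q_s = 14.14 / 0.0285556 = 495.175 s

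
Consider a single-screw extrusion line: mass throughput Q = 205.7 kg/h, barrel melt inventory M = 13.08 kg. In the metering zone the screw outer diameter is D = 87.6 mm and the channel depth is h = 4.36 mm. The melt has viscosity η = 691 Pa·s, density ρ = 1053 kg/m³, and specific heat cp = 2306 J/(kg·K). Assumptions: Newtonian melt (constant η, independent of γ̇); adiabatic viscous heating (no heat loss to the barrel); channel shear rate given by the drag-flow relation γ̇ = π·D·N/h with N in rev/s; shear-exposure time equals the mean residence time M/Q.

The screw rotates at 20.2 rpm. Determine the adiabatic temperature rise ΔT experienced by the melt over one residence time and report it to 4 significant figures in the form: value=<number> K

Throughput in SI: Q_s = 205.7 kg/h ÷ 3600 s/h = 0.0571389 kg/s
t_res = M / Q_s = 13.08 / 0.0571389 = 228.916 s
D = 87.6 mm = 0.0876 m;  h = 4.36 mm = 0.00436 m;  N = 20.2 rpm / 60 = 0.336667 rev/s
Shear rate: γ̇ = πDN/h = π·0.0876·0.336667/0.00436 = 21.2504 s⁻¹
ΔT = η·γ̇²·t_res/(ρ·cp) = [691 × 21.2504² × 228.916] / [1053 × 2306] = 29.4172 K

value=29.42 K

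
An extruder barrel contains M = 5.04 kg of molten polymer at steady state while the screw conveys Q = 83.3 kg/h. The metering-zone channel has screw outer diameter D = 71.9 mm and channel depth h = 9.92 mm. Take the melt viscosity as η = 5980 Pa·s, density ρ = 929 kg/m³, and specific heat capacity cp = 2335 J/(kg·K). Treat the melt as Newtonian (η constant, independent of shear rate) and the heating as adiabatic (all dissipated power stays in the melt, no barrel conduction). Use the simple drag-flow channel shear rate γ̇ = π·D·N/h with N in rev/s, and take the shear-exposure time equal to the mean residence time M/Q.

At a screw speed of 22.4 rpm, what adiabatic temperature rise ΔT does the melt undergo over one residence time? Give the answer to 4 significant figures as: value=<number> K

Throughput in SI: Q_s = 83.3 kg/h ÷ 3600 s/h = 0.0231389 kg/s
Mean residence time: t_res = M/Q_s = 5.04 kg / 0.0231389 kg/s = 217.815 s
Convert to SI: D = 0.0719 m, h = 0.00992 m, N = 22.4/60 = 0.373333 rev/s
Shear rate: γ̇ = πDN/h = π·0.0719·0.373333/0.00992 = 8.50088 s⁻¹
ΔT = η·γ̇²·t_res / (ρ·cp) = 5980 · (8.50088)² · 217.815 / (929 · 2335) = 43.3925 K

value=43.39 K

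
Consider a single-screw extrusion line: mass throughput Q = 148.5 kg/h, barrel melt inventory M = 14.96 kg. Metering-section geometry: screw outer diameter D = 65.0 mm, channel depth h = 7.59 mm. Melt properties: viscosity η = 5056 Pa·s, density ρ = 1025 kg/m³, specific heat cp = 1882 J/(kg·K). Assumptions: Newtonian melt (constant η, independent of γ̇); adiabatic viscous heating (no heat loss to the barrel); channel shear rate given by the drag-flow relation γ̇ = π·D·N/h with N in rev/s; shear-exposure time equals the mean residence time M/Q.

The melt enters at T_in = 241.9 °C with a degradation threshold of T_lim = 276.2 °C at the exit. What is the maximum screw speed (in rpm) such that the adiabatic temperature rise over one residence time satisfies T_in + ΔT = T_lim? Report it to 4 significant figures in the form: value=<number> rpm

value=13.40 rpm

Throughput in SI: Q_s = 148.5 kg/h ÷ 3600 s/h = 0.04125 kg/s
t_res = M / Q_s = 14.96 / 0.04125 = 362.667 s
Geometry in SI: D = 65.0 mm → 0.065 m, h = 7.59 mm → 0.00759 m
Allowable rise: ΔT_a = T_lim − T_in = 276.2 − 241.9 = 34.3 K
γ̇_max² = ΔT_a·ρ·cp/(η·t_res) = 34.3·1025·1882/(5056·362.667) = 36.0847 s⁻²
γ̇_max = √36.0847 = 6.00705 s⁻¹
Solve γ̇ = πDN/h for N: N_max = γ̇_max·h/(π·D) = 6.00705 × 0.00759 / (π × 0.065) = 0.223275 rev/s = 13.3965 rpm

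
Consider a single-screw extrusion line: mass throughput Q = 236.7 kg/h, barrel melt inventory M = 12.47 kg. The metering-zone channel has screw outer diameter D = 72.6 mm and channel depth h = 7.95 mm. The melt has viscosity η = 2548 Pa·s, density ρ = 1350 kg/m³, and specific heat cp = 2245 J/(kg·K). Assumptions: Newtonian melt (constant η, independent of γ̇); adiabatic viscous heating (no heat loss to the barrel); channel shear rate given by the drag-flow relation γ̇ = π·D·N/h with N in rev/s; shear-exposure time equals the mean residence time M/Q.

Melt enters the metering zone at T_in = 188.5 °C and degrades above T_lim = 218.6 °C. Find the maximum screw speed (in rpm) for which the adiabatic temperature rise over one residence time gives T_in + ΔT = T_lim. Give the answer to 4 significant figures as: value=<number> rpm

value=28.73 rpm

Q_s = Q / 3600 = 236.7 / 3600 = 0.06575 kg/s
Mean residence time: t_res = M/Q_s = 12.47 kg / 0.06575 kg/s = 189.658 s
Geometry in SI: D = 72.6 mm → 0.0726 m, h = 7.95 mm → 0.00795 m
ΔT_a = T_lim − T_in = 218.6 °C − 188.5 °C = 30.1 K
Invert ΔT = ηγ̇²t_res/(ρcp) for γ̇: γ̇_max² = ΔT_a ρ cp / (η t_res) = 30.1·1350·2245 / (2548·189.658) = 188.776 s⁻²
Take the square root: γ̇_max = √(188.776) = 13.7396 s⁻¹
Solve γ̇ = πDN/h for N: N_max = γ̇_max·h/(π·D) = 13.7396 × 0.00795 / (π × 0.0726) = 0.47891 rev/s = 28.7346 rpm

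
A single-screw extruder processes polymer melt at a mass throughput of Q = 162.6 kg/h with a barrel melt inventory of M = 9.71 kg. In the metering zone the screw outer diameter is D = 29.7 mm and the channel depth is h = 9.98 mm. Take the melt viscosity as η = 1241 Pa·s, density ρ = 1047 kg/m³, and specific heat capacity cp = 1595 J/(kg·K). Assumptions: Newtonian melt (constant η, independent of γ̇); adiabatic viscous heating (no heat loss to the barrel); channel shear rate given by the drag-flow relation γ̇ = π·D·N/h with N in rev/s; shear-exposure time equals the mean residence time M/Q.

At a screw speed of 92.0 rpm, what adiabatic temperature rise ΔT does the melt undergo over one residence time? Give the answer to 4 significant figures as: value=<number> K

value=32.83 K

Convert throughput: Q = 162.6 kg/h = 162.6/3600 = 0.0451667 kg/s
t_res = M / Q_s = 9.71 / 0.0451667 = 214.982 s
Geometry in metres: D = 29.7 mm → 0.0297 m, h = 9.98 mm → 0.00998 m; screw speed N = 92.0 rpm = 1.53333 rev/s
γ̇ = π D N / h = (π)(0.0297)(1.53333) / 0.00998 = 14.3355 s⁻¹
Adiabatic rise: ΔT = η γ̇² t_res / (ρ cp) = 1241·(14.3355)²·214.982 / (1047·1595) = 32.8315 K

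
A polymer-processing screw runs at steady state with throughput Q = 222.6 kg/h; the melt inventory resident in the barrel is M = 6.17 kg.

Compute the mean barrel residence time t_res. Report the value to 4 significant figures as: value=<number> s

value=99.78 s

Convert throughput: Q = 222.6 kg/h = 222.6/3600 = 0.0618333 kg/s
t_res = M / Q_s = 6.17 / 0.0618333 = 99.7844 s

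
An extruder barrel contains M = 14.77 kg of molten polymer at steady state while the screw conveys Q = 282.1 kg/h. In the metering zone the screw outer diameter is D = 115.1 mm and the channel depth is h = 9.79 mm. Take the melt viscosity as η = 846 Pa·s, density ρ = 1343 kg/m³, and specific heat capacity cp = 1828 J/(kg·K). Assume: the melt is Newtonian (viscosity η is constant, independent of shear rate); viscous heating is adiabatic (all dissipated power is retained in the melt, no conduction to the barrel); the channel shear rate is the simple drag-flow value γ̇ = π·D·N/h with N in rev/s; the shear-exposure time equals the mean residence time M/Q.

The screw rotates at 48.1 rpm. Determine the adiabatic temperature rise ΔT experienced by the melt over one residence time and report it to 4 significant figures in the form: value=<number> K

Throughput in SI: Q_s = 282.1 kg/h ÷ 3600 s/h = 0.0783611 kg/s
t_res = M / Q_s = 14.77 / 0.0783611 = 188.486 s
D = 115.1 mm = 0.1151 m;  h = 9.79 mm = 0.00979 m;  N = 48.1 rpm / 60 = 0.801667 rev/s
γ̇ = π·D·N / h = π · 0.1151 · 0.801667 / 0.00979 = 29.6099 s⁻¹
ΔT = η·γ̇²·t_res / (ρ·cp) = 846 · (29.6099)² · 188.486 / (1343 · 1828) = 56.947 K

value=56.95 K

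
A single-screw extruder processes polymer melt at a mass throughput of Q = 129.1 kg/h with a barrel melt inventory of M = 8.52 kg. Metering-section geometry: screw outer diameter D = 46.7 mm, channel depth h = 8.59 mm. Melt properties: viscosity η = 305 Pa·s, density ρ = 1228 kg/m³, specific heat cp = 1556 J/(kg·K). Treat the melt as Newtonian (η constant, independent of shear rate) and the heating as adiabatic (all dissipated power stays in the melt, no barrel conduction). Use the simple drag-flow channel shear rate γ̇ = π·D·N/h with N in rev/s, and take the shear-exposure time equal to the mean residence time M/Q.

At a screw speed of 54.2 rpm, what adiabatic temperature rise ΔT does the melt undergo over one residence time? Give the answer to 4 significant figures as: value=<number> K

Q_s = Q / 3600 = 129.1 / 3600 = 0.0358611 kg/s
t_res = M / Q_s = 8.52 ÷ 0.0358611 = 237.583 s
Convert to SI: D = 0.0467 m, h = 0.00859 m, N = 54.2/60 = 0.903333 rev/s
γ̇ = π·D·N / h = π · 0.0467 · 0.903333 / 0.00859 = 15.4284 s⁻¹
Adiabatic rise: ΔT = η γ̇² t_res / (ρ cp) = 305·(15.4284)²·237.583 / (1228·1556) = 9.02716 K

value=9.027 K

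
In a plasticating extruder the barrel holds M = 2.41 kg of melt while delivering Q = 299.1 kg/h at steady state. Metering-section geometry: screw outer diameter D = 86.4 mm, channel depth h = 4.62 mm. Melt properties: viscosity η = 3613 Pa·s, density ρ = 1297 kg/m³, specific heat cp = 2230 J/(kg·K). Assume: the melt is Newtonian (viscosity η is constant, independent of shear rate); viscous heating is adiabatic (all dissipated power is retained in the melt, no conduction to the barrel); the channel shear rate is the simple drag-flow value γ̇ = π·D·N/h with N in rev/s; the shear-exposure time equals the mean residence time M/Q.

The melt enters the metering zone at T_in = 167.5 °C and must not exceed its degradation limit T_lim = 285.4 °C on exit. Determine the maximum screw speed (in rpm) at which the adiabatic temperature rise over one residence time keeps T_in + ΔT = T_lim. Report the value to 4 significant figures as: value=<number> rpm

value=58.25 rpm

Q_s = Q / 3600 = 299.1 / 3600 = 0.0830833 kg/s
t_res = M / Q_s = 2.41 / 0.0830833 = 29.007 s
D = 86.4 mm = 0.0864 m;  h = 4.62 mm = 0.00462 m
Allowable rise: ΔT_a = T_lim − T_in = 285.4 − 167.5 = 117.9 K
γ̇_max² = ΔT_a·ρ·cp/(η·t_res) = 117.9·1297·2230/(3613·29.007) = 3253.78 s⁻²
Take the square root: γ̇_max = √(3253.78) = 57.0419 s⁻¹
Solve γ̇ = πDN/h for N: N_max = γ̇_max·h/(π·D) = 57.0419 × 0.00462 / (π × 0.0864) = 0.970895 rev/s = 58.2537 rpm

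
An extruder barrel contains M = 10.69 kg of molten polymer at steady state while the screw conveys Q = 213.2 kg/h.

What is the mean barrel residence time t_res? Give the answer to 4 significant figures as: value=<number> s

value=180.5 s

Throughput in SI: Q_s = 213.2 kg/h ÷ 3600 s/h = 0.0592222 kg/s
t_res = M / Q_s = 10.69 ÷ 0.0592222 = 180.507 s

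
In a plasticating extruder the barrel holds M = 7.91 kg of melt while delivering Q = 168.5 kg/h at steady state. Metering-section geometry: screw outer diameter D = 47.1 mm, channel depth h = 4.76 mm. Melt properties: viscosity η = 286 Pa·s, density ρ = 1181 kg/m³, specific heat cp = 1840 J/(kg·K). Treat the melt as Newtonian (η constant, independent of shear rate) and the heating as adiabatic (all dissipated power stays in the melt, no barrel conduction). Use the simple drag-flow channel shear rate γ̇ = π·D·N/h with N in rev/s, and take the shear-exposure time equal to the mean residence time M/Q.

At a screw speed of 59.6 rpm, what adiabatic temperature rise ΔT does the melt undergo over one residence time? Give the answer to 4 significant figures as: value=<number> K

Throughput in SI: Q_s = 168.5 kg/h ÷ 3600 s/h = 0.0468056 kg/s
t_res = M / Q_s = 7.91 ÷ 0.0468056 = 168.997 s
Convert to SI: D = 0.0471 m, h = 0.00476 m, N = 59.6/60 = 0.993333 rev/s
γ̇ = π·D·N / h = π · 0.0471 · 0.993333 / 0.00476 = 30.8787 s⁻¹
Adiabatic rise: ΔT = η γ̇² t_res / (ρ cp) = 286·(30.8787)²·168.997 / (1181·1840) = 21.2078 K

value=21.21 K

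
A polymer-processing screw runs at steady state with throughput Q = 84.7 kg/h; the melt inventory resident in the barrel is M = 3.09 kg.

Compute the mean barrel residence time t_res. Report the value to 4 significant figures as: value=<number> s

value=131.3 s

Throughput in SI: Q_s = 84.7 kg/h ÷ 3600 s/h = 0.0235278 kg/s
t_res = M / Q_s = 3.09 ÷ 0.0235278 = 131.334 s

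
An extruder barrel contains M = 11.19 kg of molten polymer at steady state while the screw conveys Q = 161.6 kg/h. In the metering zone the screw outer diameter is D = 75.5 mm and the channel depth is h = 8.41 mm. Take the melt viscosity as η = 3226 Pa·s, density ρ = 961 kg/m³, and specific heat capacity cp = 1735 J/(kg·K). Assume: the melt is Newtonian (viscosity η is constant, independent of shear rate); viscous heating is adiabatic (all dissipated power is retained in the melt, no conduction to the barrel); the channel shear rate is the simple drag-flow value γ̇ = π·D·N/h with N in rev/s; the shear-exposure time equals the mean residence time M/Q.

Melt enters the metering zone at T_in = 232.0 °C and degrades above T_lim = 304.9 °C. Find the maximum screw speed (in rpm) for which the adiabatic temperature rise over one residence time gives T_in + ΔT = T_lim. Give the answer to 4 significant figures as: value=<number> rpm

Convert throughput: Q = 161.6 kg/h = 161.6/3600 = 0.0448889 kg/s
Mean residence time: t_res = M/Q_s = 11.19 kg / 0.0448889 kg/s = 249.282 s
D = 75.5 mm = 0.0755 m;  h = 8.41 mm = 0.00841 m
ΔT_a = T_lim − T_in = 304.9 °C − 232.0 °C = 72.9 K
γ̇_max² = ΔT_a·ρ·cp/(η·t_res) = 72.9·961·1735/(3226·249.282) = 151.145 s⁻²
γ̇_max = sqrt(151.145) = 12.2941 s⁻¹
Solve γ̇ = πDN/h for N: N_max = γ̇_max·h/(π·D) = 12.2941 × 0.00841 / (π × 0.0755) = 0.43591 rev/s = 26.1546 rpm

value=26.15 rpm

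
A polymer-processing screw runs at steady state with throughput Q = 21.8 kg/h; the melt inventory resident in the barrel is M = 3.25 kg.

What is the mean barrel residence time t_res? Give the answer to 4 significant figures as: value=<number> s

Throughput in SI: Q_s = 21.8 kg/h ÷ 3600 s/h = 0.00605556 kg/s
t_res = M / Q_s = 3.25 / 0.00605556 = 536.697 s

value=536.7 s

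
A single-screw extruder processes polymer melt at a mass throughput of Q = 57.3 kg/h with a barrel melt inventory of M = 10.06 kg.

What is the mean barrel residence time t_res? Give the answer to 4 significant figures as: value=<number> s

value=632.0 s

Throughput in SI: Q_s = 57.3 kg/h ÷ 3600 s/h = 0.0159167 kg/s
t_res = M / Q_s = 10.06 ÷ 0.0159167 = 632.042 s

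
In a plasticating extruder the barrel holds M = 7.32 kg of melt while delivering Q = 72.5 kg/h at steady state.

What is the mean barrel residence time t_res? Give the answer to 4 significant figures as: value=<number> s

Convert throughput: Q = 72.5 kg/h = 72.5/3600 = 0.0201389 kg/s
t_res = M / Q_s = 7.32 ÷ 0.0201389 = 363.476 s

value=363.5 s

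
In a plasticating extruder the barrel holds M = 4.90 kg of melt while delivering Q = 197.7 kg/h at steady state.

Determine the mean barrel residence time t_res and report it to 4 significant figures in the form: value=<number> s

value=89.23 s

Throughput in SI: Q_s = 197.7 kg/h ÷ 3600 s/h = 0.0549167 kg/s
Mean residence time: t_res = M/Q_s = 4.90 kg / 0.0549167 kg/s = 89.2261 s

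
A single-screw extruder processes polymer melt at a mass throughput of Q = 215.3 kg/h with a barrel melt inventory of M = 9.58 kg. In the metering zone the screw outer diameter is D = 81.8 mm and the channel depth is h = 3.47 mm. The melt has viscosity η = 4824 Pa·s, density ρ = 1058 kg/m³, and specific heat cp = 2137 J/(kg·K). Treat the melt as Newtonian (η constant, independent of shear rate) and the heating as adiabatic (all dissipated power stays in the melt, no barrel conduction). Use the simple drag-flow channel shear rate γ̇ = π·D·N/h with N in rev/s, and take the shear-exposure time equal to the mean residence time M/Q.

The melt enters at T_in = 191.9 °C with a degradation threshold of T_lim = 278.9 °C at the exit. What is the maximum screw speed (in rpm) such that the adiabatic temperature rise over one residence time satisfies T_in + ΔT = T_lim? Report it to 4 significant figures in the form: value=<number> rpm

value=12.93 rpm

Convert throughput: Q = 215.3 kg/h = 215.3/3600 = 0.0598056 kg/s
Mean residence time: t_res = M/Q_s = 9.58 kg / 0.0598056 kg/s = 160.186 s
Convert to metres: D = 0.0818 m, h = 0.00347 m
Allowable rise: ΔT_a = T_lim − T_in = 278.9 − 191.9 = 87 K
Invert ΔT = ηγ̇²t_res/(ρcp) for γ̇: γ̇_max² = ΔT_a ρ cp / (η t_res) = 87·1058·2137 / (4824·160.186) = 254.553 s⁻²
Take the square root: γ̇_max = √(254.553) = 15.9547 s⁻¹
Solve γ̇ = πDN/h for N: N_max = γ̇_max·h/(π·D) = 15.9547 × 0.00347 / (π × 0.0818) = 0.215435 rev/s = 12.9261 rpm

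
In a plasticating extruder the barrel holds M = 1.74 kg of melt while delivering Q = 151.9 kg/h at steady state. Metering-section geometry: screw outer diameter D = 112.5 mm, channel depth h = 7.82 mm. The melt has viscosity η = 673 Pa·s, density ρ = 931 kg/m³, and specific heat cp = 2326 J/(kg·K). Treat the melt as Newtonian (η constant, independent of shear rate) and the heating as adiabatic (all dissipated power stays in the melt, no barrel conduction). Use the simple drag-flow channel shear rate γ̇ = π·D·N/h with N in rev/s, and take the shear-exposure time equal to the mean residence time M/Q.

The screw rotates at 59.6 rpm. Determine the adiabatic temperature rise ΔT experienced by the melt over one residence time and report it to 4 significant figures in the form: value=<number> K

value=25.83 K

Throughput in SI: Q_s = 151.9 kg/h ÷ 3600 s/h = 0.0421944 kg/s
t_res = M / Q_s = 1.74 / 0.0421944 = 41.2377 s
Geometry in metres: D = 112.5 mm → 0.1125 m, h = 7.82 mm → 0.00782 m; screw speed N = 59.6 rpm = 0.993333 rev/s
γ̇ = π·D·N / h = π · 0.1125 · 0.993333 / 0.00782 = 44.8942 s⁻¹
Adiabatic rise: ΔT = η γ̇² t_res / (ρ cp) = 673·(44.8942)²·41.2377 / (931·2326) = 25.8304 K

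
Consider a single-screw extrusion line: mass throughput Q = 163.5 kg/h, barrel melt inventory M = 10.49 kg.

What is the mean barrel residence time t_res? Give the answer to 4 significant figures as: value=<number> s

value=231.0 s

Q_s = Q / 3600 = 163.5 / 3600 = 0.0454167 kg/s
Mean residence time: t_res = M/Q_s = 10.49 kg / 0.0454167 kg/s = 230.972 s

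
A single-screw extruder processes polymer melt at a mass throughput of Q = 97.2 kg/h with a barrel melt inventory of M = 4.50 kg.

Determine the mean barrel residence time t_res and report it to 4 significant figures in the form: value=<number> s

value=166.7 s

Convert throughput: Q = 97.2 kg/h = 97.2/3600 = 0.027 kg/s
t_res = M / Q_s = 4.50 ÷ 0.027 = 166.667 s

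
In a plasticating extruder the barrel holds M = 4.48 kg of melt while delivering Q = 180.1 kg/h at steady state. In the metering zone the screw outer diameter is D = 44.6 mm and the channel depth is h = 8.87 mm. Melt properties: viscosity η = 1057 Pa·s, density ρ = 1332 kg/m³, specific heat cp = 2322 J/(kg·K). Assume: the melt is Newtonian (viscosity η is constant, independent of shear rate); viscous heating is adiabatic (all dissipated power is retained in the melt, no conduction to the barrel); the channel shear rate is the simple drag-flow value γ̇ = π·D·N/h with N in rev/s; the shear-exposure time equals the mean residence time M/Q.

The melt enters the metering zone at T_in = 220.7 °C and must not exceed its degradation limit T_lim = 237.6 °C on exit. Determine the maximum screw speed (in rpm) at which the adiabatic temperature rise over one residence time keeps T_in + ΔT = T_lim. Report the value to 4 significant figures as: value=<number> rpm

value=89.26 rpm

Q_s = Q / 3600 = 180.1 / 3600 = 0.0500278 kg/s
t_res = M / Q_s = 4.48 / 0.0500278 = 89.5502 s
D = 44.6 mm = 0.0446 m;  h = 8.87 mm = 0.00887 m
ΔT_a = T_lim − T_in = 237.6 °C − 220.7 °C = 16.9 K
γ̇_max² = ΔT_a·ρ·cp / (η·t_res) = [16.9 × 1332 × 2322] / [1057 × 89.5502] = 552.219 s⁻²
γ̇_max = sqrt(552.219) = 23.4993 s⁻¹
N_max = γ̇_max h / (πD) = 23.4993·0.00887/(π·0.0446) = 1.48763 rev/s → ×60 = 89.2577 rpm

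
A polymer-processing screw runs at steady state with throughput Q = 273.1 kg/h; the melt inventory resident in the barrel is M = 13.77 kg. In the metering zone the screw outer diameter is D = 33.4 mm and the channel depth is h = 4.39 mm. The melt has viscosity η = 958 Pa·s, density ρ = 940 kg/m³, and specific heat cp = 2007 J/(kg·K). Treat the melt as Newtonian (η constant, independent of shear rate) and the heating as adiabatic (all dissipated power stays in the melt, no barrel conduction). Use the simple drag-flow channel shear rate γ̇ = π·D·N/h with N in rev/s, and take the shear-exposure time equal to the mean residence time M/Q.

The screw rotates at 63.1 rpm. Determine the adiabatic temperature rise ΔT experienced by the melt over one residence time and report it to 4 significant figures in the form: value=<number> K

Convert throughput: Q = 273.1 kg/h = 273.1/3600 = 0.0758611 kg/s
t_res = M / Q_s = 13.77 / 0.0758611 = 181.516 s
D = 33.4 mm = 0.0334 m;  h = 4.39 mm = 0.00439 m;  N = 63.1 rpm / 60 = 1.05167 rev/s
Shear rate: γ̇ = πDN/h = π·0.0334·1.05167/0.00439 = 25.1368 s⁻¹
Adiabatic rise: ΔT = η γ̇² t_res / (ρ cp) = 958·(25.1368)²·181.516 / (940·2007) = 58.2405 K

value=58.24 K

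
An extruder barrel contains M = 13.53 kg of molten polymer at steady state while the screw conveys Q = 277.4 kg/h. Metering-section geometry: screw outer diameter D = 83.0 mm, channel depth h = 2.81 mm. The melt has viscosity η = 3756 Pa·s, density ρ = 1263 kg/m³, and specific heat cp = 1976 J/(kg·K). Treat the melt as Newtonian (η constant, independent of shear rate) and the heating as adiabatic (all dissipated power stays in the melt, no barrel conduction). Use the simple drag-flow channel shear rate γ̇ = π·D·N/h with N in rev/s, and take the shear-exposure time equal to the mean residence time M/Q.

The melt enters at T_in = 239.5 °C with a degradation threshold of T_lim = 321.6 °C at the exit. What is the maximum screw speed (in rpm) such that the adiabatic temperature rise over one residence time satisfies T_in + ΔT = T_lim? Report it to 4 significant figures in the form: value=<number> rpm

value=11.40 rpm

Q_s = Q / 3600 = 277.4 / 3600 = 0.0770556 kg/s
Mean residence time: t_res = M/Q_s = 13.53 kg / 0.0770556 kg/s = 175.588 s
Convert to metres: D = 0.083 m, h = 0.00281 m
ΔT_a = T_lim − T_in = 321.6 °C − 239.5 °C = 82.1 K
γ̇_max² = ΔT_a·ρ·cp/(η·t_res) = 82.1·1263·1976/(3756·175.588) = 310.681 s⁻²
γ̇_max = √310.681 = 17.6261 s⁻¹
N_max = γ̇_max h / (πD) = 17.6261·0.00281/(π·0.083) = 0.189948 rev/s → ×60 = 11.3969 rpm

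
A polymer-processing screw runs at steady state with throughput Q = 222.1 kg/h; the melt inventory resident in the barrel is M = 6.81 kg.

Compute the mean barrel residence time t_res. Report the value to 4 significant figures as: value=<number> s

value=110.4 s

Q_s = Q / 3600 = 222.1 / 3600 = 0.0616944 kg/s
t_res = M / Q_s = 6.81 / 0.0616944 = 110.383 s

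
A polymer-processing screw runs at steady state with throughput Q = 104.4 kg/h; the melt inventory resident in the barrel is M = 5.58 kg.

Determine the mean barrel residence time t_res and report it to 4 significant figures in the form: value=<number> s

value=192.4 s

Convert throughput: Q = 104.4 kg/h = 104.4/3600 = 0.029 kg/s
t_res = M / Q_s = 5.58 ÷ 0.029 = 192.414 s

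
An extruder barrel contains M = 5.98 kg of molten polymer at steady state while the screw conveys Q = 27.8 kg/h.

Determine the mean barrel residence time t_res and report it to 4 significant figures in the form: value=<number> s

Convert throughput: Q = 27.8 kg/h = 27.8/3600 = 0.00772222 kg/s
Mean residence time: t_res = M/Q_s = 5.98 kg / 0.00772222 kg/s = 774.388 s

value=774.4 s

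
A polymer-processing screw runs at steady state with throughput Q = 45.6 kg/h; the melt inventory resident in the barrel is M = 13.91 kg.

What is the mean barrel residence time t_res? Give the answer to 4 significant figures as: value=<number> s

Q_s = Q / 3600 = 45.6 / 3600 = 0.0126667 kg/s
t_res = M / Q_s = 13.91 / 0.0126667 = 1098.16 s

value=1098. s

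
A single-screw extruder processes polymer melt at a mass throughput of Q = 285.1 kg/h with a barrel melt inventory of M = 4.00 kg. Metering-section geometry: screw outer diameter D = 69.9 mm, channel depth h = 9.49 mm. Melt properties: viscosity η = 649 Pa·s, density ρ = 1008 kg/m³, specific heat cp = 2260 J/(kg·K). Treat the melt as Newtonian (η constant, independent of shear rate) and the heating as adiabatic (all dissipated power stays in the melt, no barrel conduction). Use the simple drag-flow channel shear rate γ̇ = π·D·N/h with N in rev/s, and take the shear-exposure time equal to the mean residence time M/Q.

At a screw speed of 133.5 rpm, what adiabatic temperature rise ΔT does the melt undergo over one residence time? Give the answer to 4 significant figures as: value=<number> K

value=38.14 K

Q_s = Q / 3600 = 285.1 / 3600 = 0.0791944 kg/s
t_res = M / Q_s = 4.00 ÷ 0.0791944 = 50.5086 s
D = 69.9 mm = 0.0699 m;  h = 9.49 mm = 0.00949 m;  N = 133.5 rpm / 60 = 2.225 rev/s
γ̇ = π·D·N / h = π · 0.0699 · 2.225 / 0.00949 = 51.4862 s⁻¹
Adiabatic rise: ΔT = η γ̇² t_res / (ρ cp) = 649·(51.4862)²·50.5086 / (1008·2260) = 38.1437 K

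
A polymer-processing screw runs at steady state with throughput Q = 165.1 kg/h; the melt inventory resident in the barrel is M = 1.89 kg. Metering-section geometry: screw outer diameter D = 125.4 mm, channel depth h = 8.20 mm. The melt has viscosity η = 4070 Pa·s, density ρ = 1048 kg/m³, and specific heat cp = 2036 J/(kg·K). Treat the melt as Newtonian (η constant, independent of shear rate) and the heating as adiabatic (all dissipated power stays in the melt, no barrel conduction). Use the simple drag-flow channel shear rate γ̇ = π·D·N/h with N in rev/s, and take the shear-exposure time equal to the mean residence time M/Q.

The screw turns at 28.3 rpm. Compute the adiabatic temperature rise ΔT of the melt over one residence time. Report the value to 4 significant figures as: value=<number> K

value=40.37 K

Throughput in SI: Q_s = 165.1 kg/h ÷ 3600 s/h = 0.0458611 kg/s
t_res = M / Q_s = 1.89 ÷ 0.0458611 = 41.2114 s
D = 125.4 mm = 0.1254 m;  h = 8.20 mm = 0.0082 m;  N = 28.3 rpm / 60 = 0.471667 rev/s
γ̇ = π·D·N / h = π · 0.1254 · 0.471667 / 0.0082 = 22.6605 s⁻¹
Adiabatic rise: ΔT = η γ̇² t_res / (ρ cp) = 4070·(22.6605)²·41.2114 / (1048·2036) = 40.3655 K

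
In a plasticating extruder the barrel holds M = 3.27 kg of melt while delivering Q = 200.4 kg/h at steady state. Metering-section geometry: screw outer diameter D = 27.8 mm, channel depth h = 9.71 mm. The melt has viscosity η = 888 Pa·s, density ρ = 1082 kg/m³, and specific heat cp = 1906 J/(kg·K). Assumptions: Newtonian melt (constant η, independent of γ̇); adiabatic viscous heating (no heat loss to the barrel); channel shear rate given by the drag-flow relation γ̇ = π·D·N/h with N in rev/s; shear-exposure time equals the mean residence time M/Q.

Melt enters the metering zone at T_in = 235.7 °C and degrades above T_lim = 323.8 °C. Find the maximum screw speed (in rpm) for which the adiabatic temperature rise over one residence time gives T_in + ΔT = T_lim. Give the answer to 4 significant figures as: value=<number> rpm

Throughput in SI: Q_s = 200.4 kg/h ÷ 3600 s/h = 0.0556667 kg/s
Mean residence time: t_res = M/Q_s = 3.27 kg / 0.0556667 kg/s = 58.7425 s
D = 27.8 mm = 0.0278 m;  h = 9.71 mm = 0.00971 m
ΔT_a = T_lim − T_in = 323.8 °C − 235.7 °C = 88.1 K
γ̇_max² = ΔT_a·ρ·cp/(η·t_res) = 88.1·1082·1906/(888·58.7425) = 3483.06 s⁻²
γ̇_max = √3483.06 = 59.0174 s⁻¹
N_max = γ̇_max h / (πD) = 59.0174·0.00971/(π·0.0278) = 6.56153 rev/s → ×60 = 393.692 rpm

value=393.7 rpm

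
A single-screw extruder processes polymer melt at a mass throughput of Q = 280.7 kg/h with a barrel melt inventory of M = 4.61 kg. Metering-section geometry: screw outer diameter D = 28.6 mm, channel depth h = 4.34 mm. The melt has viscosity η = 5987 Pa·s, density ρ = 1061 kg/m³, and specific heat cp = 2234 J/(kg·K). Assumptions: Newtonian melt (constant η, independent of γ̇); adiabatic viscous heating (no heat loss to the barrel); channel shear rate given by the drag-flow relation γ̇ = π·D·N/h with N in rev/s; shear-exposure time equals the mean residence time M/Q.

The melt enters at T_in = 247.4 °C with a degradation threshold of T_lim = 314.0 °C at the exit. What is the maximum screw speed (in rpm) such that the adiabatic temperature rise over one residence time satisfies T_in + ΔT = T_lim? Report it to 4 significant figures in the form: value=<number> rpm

Throughput in SI: Q_s = 280.7 kg/h ÷ 3600 s/h = 0.0779722 kg/s
Mean residence time: t_res = M/Q_s = 4.61 kg / 0.0779722 kg/s = 59.1236 s
D = 28.6 mm = 0.0286 m;  h = 4.34 mm = 0.00434 m
ΔT_a = T_lim − T_in = 314.0 °C − 247.4 °C = 66.6 K
γ̇_max² = ΔT_a·ρ·cp/(η·t_res) = 66.6·1061·2234/(5987·59.1236) = 445.967 s⁻²
γ̇_max = √445.967 = 21.1179 s⁻¹
Solve γ̇ = πDN/h for N: N_max = γ̇_max·h/(π·D) = 21.1179 × 0.00434 / (π × 0.0286) = 1.02006 rev/s = 61.2035 rpm

value=61.20 rpm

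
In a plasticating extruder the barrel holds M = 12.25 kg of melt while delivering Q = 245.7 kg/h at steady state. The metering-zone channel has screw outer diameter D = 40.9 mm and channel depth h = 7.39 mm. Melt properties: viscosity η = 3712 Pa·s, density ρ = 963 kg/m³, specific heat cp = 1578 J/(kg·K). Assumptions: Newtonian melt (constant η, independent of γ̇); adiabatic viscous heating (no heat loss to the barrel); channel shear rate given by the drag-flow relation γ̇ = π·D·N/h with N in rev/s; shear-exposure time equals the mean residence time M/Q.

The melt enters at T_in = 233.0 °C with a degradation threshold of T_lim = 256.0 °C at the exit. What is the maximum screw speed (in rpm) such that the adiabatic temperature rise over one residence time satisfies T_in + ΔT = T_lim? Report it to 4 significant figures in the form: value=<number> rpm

value=24.99 rpm

Throughput in SI: Q_s = 245.7 kg/h ÷ 3600 s/h = 0.06825 kg/s
t_res = M / Q_s = 12.25 / 0.06825 = 179.487 s
Geometry in SI: D = 40.9 mm → 0.0409 m, h = 7.39 mm → 0.00739 m
Allowable rise: ΔT_a = T_lim − T_in = 256.0 − 233.0 = 23 K
γ̇_max² = ΔT_a·ρ·cp/(η·t_res) = 23·963·1578/(3712·179.487) = 52.459 s⁻²
Take the square root: γ̇_max = √(52.459) = 7.24286 s⁻¹
N_max = γ̇_max·h / (π·D) = 7.24286 · 0.00739 / (π · 0.0409) = 0.416563 rev/s = 24.9938 rpm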